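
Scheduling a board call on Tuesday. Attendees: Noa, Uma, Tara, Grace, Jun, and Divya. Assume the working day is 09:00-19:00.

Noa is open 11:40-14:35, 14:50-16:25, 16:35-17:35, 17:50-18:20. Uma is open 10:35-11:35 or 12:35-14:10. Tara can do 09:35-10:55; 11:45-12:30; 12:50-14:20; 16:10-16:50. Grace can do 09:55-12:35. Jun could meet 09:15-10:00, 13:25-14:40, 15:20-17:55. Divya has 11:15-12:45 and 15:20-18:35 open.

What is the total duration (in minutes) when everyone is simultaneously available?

0

Noa ∩ Uma: 12:35-14:10.
Noa ∩ Uma ∩ Tara: 12:50-14:10.
Noa ∩ Uma ∩ Tara ∩ Grace: ∅.
Noa ∩ Uma ∩ Tara ∩ Grace ∩ Jun: ∅.
Noa ∩ Uma ∩ Tara ∩ Grace ∩ Jun ∩ Divya: ∅.
There is no time when everyone is free.
There is no common window, so the total is 0 minutes.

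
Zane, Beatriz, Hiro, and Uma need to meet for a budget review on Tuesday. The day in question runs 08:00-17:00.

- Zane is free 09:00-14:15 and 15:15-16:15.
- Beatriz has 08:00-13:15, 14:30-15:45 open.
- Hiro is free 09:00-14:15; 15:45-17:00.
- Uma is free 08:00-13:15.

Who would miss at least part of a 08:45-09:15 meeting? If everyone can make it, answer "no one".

Zane: not fully free for 08:45-09:15. Beatriz: free for 08:45-09:15. Hiro: not fully free for 08:45-09:15. Uma: free for 08:45-09:15.

Hiro, Zane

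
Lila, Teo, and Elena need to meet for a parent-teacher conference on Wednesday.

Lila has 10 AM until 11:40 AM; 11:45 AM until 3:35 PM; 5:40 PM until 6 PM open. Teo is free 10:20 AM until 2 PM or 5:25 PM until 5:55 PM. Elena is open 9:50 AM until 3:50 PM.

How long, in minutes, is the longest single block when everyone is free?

Lila ∩ Teo: 10:20-11:40, 11:45-14:00, 17:40-17:55.
Lila ∩ Teo ∩ Elena: 10:20-11:40, 11:45-14:00.
The longest is 11:45-14:00 at 135 minutes.

135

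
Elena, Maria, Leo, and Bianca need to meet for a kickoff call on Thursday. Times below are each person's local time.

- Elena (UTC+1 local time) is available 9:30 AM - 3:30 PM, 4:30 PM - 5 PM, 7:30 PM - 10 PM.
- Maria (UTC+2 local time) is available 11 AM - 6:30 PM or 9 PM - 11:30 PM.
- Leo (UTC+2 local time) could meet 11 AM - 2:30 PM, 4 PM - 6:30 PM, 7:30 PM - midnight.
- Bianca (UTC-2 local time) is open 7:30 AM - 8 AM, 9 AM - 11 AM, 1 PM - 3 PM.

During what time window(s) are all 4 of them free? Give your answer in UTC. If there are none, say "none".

09:30-10:00, 11:00-12:30, 15:30-16:00

Elena in UTC: 08:30-14:30, 15:30-16:00, 18:30-21:00 (subtract 1h to convert from UTC+1).
Maria in UTC: 09:00-16:30, 19:00-21:30 (subtract 2h to convert from UTC+2).
Leo in UTC: 09:00-12:30, 14:00-16:30, 17:30-22:00 (subtract 2h to convert from UTC+2).
Bianca in UTC: 09:30-10:00, 11:00-13:00, 15:00-17:00 (add 2h to convert from UTC-2).
Elena ∩ Maria: 09:00-14:30, 15:30-16:00, 19:00-21:00.
Elena ∩ Maria ∩ Leo: 09:00-12:30, 14:00-14:30, 15:30-16:00, 19:00-21:00.
Elena ∩ Maria ∩ Leo ∩ Bianca: 09:30-10:00, 11:00-12:30, 15:30-16:00.
So the common availability across everyone is 09:30-10:00, 11:00-12:30, 15:30-16:00.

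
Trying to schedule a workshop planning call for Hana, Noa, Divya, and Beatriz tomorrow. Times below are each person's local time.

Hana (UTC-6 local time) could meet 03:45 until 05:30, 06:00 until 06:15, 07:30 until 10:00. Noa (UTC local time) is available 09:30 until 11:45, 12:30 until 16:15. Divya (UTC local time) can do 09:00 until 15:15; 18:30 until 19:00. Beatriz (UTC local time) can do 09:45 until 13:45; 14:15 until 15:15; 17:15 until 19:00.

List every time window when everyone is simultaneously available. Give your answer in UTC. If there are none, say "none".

09:45-11:30, 13:30-13:45, 14:15-15:15

Hana in UTC: 09:45-11:30, 12:00-12:15, 13:30-16:00 (add 6h to convert from UTC-6).
Noa in UTC: 09:30-11:45, 12:30-16:15.
Divya in UTC: 09:00-15:15, 18:30-19:00.
Beatriz in UTC: 09:45-13:45, 14:15-15:15, 17:15-19:00.
Hana ∩ Noa: 09:45-11:30, 13:30-16:00.
Hana ∩ Noa ∩ Divya: 09:45-11:30, 13:30-15:15.
Hana ∩ Noa ∩ Divya ∩ Beatriz: 09:45-11:30, 13:30-13:45, 14:15-15:15.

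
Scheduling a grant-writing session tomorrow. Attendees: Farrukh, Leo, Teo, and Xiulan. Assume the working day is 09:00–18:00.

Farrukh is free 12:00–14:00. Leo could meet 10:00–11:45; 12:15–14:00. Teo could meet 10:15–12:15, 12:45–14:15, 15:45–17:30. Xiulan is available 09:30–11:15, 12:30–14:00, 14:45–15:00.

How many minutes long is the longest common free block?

Farrukh ∩ Leo: 12:15-14:00.
Farrukh ∩ Leo ∩ Teo: 12:45-14:00.
Farrukh ∩ Leo ∩ Teo ∩ Xiulan: 12:45-14:00.
The longest is 12:45-14:00 at 75 minutes.

75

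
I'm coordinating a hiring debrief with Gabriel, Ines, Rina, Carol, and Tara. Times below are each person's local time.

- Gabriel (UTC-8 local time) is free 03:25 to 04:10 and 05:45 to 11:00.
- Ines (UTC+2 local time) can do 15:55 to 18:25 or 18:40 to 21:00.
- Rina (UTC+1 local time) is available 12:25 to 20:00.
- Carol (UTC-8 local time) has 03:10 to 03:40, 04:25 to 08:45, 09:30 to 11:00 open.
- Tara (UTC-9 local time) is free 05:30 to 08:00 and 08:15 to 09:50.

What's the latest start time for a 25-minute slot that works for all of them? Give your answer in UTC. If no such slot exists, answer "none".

Gabriel in UTC: 11:25-12:10, 13:45-19:00 (add 8h to convert from UTC-8).
Ines in UTC: 13:55-16:25, 16:40-19:00 (subtract 2h to convert from UTC+2).
Rina in UTC: 11:25-19:00 (subtract 1h to convert from UTC+1).
Carol in UTC: 11:10-11:40, 12:25-16:45, 17:30-19:00 (add 8h to convert from UTC-8).
Tara in UTC: 14:30-17:00, 17:15-18:50 (add 9h to convert from UTC-9).
Gabriel ∩ Ines: 13:55-16:25, 16:40-19:00.
Gabriel ∩ Ines ∩ Rina: 13:55-16:25, 16:40-19:00.
Gabriel ∩ Ines ∩ Rina ∩ Carol: 13:55-16:25, 16:40-16:45, 17:30-19:00.
Gabriel ∩ Ines ∩ Rina ∩ Carol ∩ Tara: 14:30-16:25, 16:40-16:45, 17:30-18:50.
The last common window of at least 25 minutes is 17:30-18:50; a 25-minute meeting can start as late as 18:25 and still end by 18:50.

18:25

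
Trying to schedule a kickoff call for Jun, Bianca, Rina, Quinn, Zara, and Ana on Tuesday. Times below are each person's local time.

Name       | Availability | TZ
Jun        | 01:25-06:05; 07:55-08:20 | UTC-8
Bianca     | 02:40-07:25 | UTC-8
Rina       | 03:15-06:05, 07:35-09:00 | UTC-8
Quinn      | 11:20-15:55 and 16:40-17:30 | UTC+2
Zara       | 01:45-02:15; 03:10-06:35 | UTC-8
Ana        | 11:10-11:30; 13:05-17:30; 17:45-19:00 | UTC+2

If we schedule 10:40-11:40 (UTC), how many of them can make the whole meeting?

3

Jun in UTC: 09:25-14:05, 15:55-16:20 (add 8h to convert from UTC-8).
Bianca in UTC: 10:40-15:25 (add 8h to convert from UTC-8).
Rina in UTC: 11:15-14:05, 15:35-17:00 (add 8h to convert from UTC-8).
Quinn in UTC: 09:20-13:55, 14:40-15:30 (subtract 2h to convert from UTC+2).
Zara in UTC: 09:45-10:15, 11:10-14:35 (add 8h to convert from UTC-8).
Ana in UTC: 09:10-09:30, 11:05-15:30, 15:45-17:00 (subtract 2h to convert from UTC+2).
Jun, Bianca, and Quinn can make the full 10:40-11:40 slot — that's 3.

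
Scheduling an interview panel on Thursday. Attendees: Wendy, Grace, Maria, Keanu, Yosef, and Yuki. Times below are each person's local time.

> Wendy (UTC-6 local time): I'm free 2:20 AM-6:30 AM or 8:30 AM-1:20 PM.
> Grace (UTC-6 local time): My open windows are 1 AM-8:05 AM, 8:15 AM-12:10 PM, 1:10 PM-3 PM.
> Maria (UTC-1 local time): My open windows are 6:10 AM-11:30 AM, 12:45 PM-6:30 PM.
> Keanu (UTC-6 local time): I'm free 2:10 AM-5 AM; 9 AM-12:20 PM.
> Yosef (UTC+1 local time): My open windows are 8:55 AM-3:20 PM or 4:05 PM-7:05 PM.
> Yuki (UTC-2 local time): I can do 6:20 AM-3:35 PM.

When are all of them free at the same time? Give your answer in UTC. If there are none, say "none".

Wendy in UTC: 08:20-12:30, 14:30-19:20 (add 6h to convert from UTC-6).
Grace in UTC: 07:00-14:05, 14:15-18:10, 19:10-21:00 (add 6h to convert from UTC-6).
Maria in UTC: 07:10-12:30, 13:45-19:30 (add 1h to convert from UTC-1).
Keanu in UTC: 08:10-11:00, 15:00-18:20 (add 6h to convert from UTC-6).
Yosef in UTC: 07:55-14:20, 15:05-18:05 (subtract 1h to convert from UTC+1).
Yuki in UTC: 08:20-17:35 (add 2h to convert from UTC-2).
Wendy ∩ Grace: 08:20-12:30, 14:30-18:10, 19:10-19:20.
Wendy ∩ Grace ∩ Maria: 08:20-12:30, 14:30-18:10, 19:10-19:20.
Wendy ∩ Grace ∩ Maria ∩ Keanu: 08:20-11:00, 15:00-18:10.
Wendy ∩ Grace ∩ Maria ∩ Keanu ∩ Yosef: 08:20-11:00, 15:05-18:05.
Wendy ∩ Grace ∩ Maria ∩ Keanu ∩ Yosef ∩ Yuki: 08:20-11:00, 15:05-17:35.
So the common availability across everyone is 08:20-11:00, 15:05-17:35.

08:20-11:00, 15:05-17:35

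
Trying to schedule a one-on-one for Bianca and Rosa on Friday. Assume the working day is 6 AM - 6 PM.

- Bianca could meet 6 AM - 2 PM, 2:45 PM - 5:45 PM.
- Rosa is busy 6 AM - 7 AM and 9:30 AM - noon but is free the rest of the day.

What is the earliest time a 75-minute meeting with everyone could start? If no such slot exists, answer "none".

Bianca free: 06:00-14:00, 14:45-17:45.
Rosa free: 07:00-09:30, 12:00-18:00 (invert busy blocks within the working day).
Bianca ∩ Rosa: 07:00-09:30, 12:00-14:00, 14:45-17:45.
The first common window of at least 75 minutes is 07:00-09:30, so the earliest start is 07:00.

07:00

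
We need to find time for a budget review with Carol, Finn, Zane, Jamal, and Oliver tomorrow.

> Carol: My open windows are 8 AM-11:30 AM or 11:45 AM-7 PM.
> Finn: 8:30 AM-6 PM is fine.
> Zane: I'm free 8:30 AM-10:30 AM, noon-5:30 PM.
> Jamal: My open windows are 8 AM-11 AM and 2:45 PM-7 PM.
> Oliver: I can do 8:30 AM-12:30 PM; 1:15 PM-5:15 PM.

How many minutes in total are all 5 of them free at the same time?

270

Carol ∩ Finn: 08:30-11:30, 11:45-18:00.
Carol ∩ Finn ∩ Zane: 08:30-10:30, 12:00-17:30.
Carol ∩ Finn ∩ Zane ∩ Jamal: 08:30-10:30, 14:45-17:30.
Carol ∩ Finn ∩ Zane ∩ Jamal ∩ Oliver: 08:30-10:30, 14:45-17:15.
Summing the common windows: 120 + 150 = 270 minutes.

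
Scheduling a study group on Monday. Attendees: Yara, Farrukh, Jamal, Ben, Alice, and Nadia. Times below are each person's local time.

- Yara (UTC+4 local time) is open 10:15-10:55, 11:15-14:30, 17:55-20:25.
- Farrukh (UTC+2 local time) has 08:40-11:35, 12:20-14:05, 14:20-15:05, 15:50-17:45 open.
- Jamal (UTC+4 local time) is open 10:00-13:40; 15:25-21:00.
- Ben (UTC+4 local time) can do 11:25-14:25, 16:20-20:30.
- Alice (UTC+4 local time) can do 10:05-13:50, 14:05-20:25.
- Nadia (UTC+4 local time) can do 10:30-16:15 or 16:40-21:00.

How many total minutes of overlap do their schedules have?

240

Yara in UTC: 06:15-06:55, 07:15-10:30, 13:55-16:25 (subtract 4h to convert from UTC+4).
Farrukh in UTC: 06:40-09:35, 10:20-12:05, 12:20-13:05, 13:50-15:45 (subtract 2h to convert from UTC+2).
Jamal in UTC: 06:00-09:40, 11:25-17:00 (subtract 4h to convert from UTC+4).
Ben in UTC: 07:25-10:25, 12:20-16:30 (subtract 4h to convert from UTC+4).
Alice in UTC: 06:05-09:50, 10:05-16:25 (subtract 4h to convert from UTC+4).
Nadia in UTC: 06:30-12:15, 12:40-17:00 (subtract 4h to convert from UTC+4).
Yara ∩ Farrukh: 06:40-06:55, 07:15-09:35, 10:20-10:30, 13:55-15:45.
Yara ∩ Farrukh ∩ Jamal: 06:40-06:55, 07:15-09:35, 13:55-15:45.
Yara ∩ Farrukh ∩ Jamal ∩ Ben: 07:25-09:35, 13:55-15:45.
Yara ∩ Farrukh ∩ Jamal ∩ Ben ∩ Alice: 07:25-09:35, 13:55-15:45.
Yara ∩ Farrukh ∩ Jamal ∩ Ben ∩ Alice ∩ Nadia: 07:25-09:35, 13:55-15:45.
Summing the common windows: 130 + 110 = 240 minutes.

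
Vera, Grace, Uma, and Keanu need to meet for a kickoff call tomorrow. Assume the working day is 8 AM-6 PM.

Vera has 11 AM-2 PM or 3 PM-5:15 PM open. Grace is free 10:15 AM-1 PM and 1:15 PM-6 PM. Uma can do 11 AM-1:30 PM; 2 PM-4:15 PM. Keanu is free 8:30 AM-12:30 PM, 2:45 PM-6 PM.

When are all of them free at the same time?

Vera ∩ Grace: 11:00-13:00, 13:15-14:00, 15:00-17:15.
Vera ∩ Grace ∩ Uma: 11:00-13:00, 13:15-13:30, 15:00-16:15.
Vera ∩ Grace ∩ Uma ∩ Keanu: 11:00-12:30, 15:00-16:15.
So the common availability across everyone is 11:00-12:30, 15:00-16:15.

11:00-12:30, 15:00-16:15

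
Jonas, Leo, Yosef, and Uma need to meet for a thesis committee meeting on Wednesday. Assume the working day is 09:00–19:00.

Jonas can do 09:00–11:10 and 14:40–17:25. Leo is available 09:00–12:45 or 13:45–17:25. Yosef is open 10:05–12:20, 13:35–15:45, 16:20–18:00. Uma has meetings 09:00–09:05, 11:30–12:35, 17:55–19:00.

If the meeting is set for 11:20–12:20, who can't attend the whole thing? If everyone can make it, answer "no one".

Jonas free: 09:00-11:10, 14:40-17:25.
Leo free: 09:00-12:45, 13:45-17:25.
Yosef free: 10:05-12:20, 13:35-15:45, 16:20-18:00.
Uma free: 09:05-11:30, 12:35-17:55 (invert busy blocks within the working day).
Jonas: not fully free for 11:20-12:20. Leo: free for 11:20-12:20. Yosef: free for 11:20-12:20. Uma: not fully free for 11:20-12:20.

Jonas, Uma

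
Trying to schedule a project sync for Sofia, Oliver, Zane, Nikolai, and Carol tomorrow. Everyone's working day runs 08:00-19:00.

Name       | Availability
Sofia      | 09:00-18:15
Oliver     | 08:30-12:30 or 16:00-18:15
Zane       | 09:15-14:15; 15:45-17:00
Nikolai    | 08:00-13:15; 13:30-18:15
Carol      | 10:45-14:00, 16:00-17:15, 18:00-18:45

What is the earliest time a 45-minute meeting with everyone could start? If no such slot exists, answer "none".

10:45

Sofia ∩ Oliver: 09:00-12:30, 16:00-18:15.
Sofia ∩ Oliver ∩ Zane: 09:15-12:30, 16:00-17:00.
Sofia ∩ Oliver ∩ Zane ∩ Nikolai: 09:15-12:30, 16:00-17:00.
Sofia ∩ Oliver ∩ Zane ∩ Nikolai ∩ Carol: 10:45-12:30, 16:00-17:00.
Those are the intersection windows.
The first common window of at least 45 minutes is 10:45-12:30, so the earliest start is 10:45.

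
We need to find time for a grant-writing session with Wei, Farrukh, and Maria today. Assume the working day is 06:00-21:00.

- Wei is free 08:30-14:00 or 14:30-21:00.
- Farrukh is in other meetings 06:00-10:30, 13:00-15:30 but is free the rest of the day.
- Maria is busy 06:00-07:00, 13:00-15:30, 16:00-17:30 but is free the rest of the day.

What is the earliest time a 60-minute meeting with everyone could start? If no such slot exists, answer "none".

10:30

Wei free: 08:30-14:00, 14:30-21:00.
Farrukh free: 10:30-13:00, 15:30-21:00 (invert busy blocks within the working day).
Maria free: 07:00-13:00, 15:30-16:00, 17:30-21:00 (invert busy blocks within the working day).
Wei ∩ Farrukh: 10:30-13:00, 15:30-21:00.
Wei ∩ Farrukh ∩ Maria: 10:30-13:00, 15:30-16:00, 17:30-21:00.
So the common availability across everyone is 10:30-13:00, 15:30-16:00, 17:30-21:00.
The first common window of at least 60 minutes is 10:30-13:00, so the earliest start is 10:30.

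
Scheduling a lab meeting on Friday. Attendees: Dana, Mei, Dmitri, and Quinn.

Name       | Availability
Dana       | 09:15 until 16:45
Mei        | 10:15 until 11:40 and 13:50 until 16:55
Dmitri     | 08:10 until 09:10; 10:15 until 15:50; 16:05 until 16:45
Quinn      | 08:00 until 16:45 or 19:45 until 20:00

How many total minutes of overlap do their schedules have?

245

Dana ∩ Mei: 10:15-11:40, 13:50-16:45.
Dana ∩ Mei ∩ Dmitri: 10:15-11:40, 13:50-15:50, 16:05-16:45.
Dana ∩ Mei ∩ Dmitri ∩ Quinn: 10:15-11:40, 13:50-15:50, 16:05-16:45.
Those are the intersection windows.
Summing the common windows: 85 + 120 + 40 = 245 minutes.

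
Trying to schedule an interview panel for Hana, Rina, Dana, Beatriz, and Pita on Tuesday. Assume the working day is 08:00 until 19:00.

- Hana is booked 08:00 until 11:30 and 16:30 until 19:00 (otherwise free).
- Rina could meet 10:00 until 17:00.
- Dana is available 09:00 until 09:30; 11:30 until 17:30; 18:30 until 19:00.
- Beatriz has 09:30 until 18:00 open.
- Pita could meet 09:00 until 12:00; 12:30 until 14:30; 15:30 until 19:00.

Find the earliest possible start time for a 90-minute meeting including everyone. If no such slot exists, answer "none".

12:30

Hana free: 11:30-16:30 (invert busy blocks within the working day).
Rina free: 10:00-17:00.
Dana free: 09:00-09:30, 11:30-17:30, 18:30-19:00.
Beatriz free: 09:30-18:00.
Pita free: 09:00-12:00, 12:30-14:30, 15:30-19:00.
Hana ∩ Rina: 11:30-16:30.
Hana ∩ Rina ∩ Dana: 11:30-16:30.
Hana ∩ Rina ∩ Dana ∩ Beatriz: 11:30-16:30.
Hana ∩ Rina ∩ Dana ∩ Beatriz ∩ Pita: 11:30-12:00, 12:30-14:30, 15:30-16:30.
Those are the intersection windows.
The first common window of at least 90 minutes is 12:30-14:30, so the earliest start is 12:30.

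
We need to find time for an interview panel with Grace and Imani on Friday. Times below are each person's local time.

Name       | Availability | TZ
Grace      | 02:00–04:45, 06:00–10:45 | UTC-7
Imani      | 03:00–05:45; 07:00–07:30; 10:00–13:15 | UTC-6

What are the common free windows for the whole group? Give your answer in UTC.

Grace in UTC: 09:00-11:45, 13:00-17:45 (add 7h to convert from UTC-7).
Imani in UTC: 09:00-11:45, 13:00-13:30, 16:00-19:15 (add 6h to convert from UTC-6).
Grace ∩ Imani: 09:00-11:45, 13:00-13:30, 16:00-17:45.

09:00-11:45, 13:00-13:30, 16:00-17:45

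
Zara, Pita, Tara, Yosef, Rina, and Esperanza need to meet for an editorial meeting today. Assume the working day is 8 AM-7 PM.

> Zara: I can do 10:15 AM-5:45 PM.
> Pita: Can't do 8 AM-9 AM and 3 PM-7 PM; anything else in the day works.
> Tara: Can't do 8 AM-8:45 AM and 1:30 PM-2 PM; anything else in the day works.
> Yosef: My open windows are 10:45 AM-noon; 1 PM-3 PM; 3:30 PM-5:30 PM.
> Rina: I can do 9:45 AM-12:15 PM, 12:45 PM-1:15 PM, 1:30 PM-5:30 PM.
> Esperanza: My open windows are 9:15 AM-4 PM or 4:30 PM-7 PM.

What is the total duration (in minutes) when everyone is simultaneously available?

150

Zara free: 10:15-17:45.
Pita free: 09:00-15:00 (invert busy blocks within the working day).
Tara free: 08:45-13:30, 14:00-19:00 (invert busy blocks within the working day).
Yosef free: 10:45-12:00, 13:00-15:00, 15:30-17:30.
Rina free: 09:45-12:15, 12:45-13:15, 13:30-17:30.
Esperanza free: 09:15-16:00, 16:30-19:00.
Zara ∩ Pita: 10:15-15:00.
Zara ∩ Pita ∩ Tara: 10:15-13:30, 14:00-15:00.
Zara ∩ Pita ∩ Tara ∩ Yosef: 10:45-12:00, 13:00-13:30, 14:00-15:00.
Zara ∩ Pita ∩ Tara ∩ Yosef ∩ Rina: 10:45-12:00, 13:00-13:15, 14:00-15:00.
Zara ∩ Pita ∩ Tara ∩ Yosef ∩ Rina ∩ Esperanza: 10:45-12:00, 13:00-13:15, 14:00-15:00.
Summing the common windows: 75 + 15 + 60 = 150 minutes.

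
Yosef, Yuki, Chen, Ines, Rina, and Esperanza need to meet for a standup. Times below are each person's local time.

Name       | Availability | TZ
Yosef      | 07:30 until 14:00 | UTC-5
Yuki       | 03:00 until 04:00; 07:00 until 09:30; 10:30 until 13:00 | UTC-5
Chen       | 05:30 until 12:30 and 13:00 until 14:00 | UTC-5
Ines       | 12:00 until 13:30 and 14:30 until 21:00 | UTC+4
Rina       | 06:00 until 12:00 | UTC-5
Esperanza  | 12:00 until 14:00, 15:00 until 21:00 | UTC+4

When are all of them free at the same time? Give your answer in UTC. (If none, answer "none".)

Yosef in UTC: 12:30-19:00 (add 5h to convert from UTC-5).
Yuki in UTC: 08:00-09:00, 12:00-14:30, 15:30-18:00 (add 5h to convert from UTC-5).
Chen in UTC: 10:30-17:30, 18:00-19:00 (add 5h to convert from UTC-5).
Ines in UTC: 08:00-09:30, 10:30-17:00 (subtract 4h to convert from UTC+4).
Rina in UTC: 11:00-17:00 (add 5h to convert from UTC-5).
Esperanza in UTC: 08:00-10:00, 11:00-17:00 (subtract 4h to convert from UTC+4).
Yosef ∩ Yuki: 12:30-14:30, 15:30-18:00.
Yosef ∩ Yuki ∩ Chen: 12:30-14:30, 15:30-17:30.
Yosef ∩ Yuki ∩ Chen ∩ Ines: 12:30-14:30, 15:30-17:00.
Yosef ∩ Yuki ∩ Chen ∩ Ines ∩ Rina: 12:30-14:30, 15:30-17:00.
Yosef ∩ Yuki ∩ Chen ∩ Ines ∩ Rina ∩ Esperanza: 12:30-14:30, 15:30-17:00.

12:30-14:30, 15:30-17:00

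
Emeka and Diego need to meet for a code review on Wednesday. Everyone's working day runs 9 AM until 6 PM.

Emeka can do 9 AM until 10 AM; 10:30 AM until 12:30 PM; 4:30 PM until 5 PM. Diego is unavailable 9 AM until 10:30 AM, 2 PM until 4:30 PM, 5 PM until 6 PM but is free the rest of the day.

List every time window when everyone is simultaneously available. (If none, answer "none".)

10:30-12:30, 16:30-17:00

Emeka free: 09:00-10:00, 10:30-12:30, 16:30-17:00.
Diego free: 10:30-14:00, 16:30-17:00 (invert busy blocks within the working day).
Emeka ∩ Diego: 10:30-12:30, 16:30-17:00.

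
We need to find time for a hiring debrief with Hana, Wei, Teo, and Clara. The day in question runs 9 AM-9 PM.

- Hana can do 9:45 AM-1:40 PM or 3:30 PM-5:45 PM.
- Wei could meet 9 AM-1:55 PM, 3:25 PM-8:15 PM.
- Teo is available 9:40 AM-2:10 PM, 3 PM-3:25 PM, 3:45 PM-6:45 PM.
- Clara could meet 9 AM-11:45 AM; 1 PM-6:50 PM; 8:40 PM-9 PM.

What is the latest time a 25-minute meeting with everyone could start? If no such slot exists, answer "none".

17:20

Hana ∩ Wei: 09:45-13:40, 15:30-17:45.
Hana ∩ Wei ∩ Teo: 09:45-13:40, 15:45-17:45.
Hana ∩ Wei ∩ Teo ∩ Clara: 09:45-11:45, 13:00-13:40, 15:45-17:45.
The last common window of at least 25 minutes is 15:45-17:45; a 25-minute meeting can start as late as 17:20 and still end by 17:45.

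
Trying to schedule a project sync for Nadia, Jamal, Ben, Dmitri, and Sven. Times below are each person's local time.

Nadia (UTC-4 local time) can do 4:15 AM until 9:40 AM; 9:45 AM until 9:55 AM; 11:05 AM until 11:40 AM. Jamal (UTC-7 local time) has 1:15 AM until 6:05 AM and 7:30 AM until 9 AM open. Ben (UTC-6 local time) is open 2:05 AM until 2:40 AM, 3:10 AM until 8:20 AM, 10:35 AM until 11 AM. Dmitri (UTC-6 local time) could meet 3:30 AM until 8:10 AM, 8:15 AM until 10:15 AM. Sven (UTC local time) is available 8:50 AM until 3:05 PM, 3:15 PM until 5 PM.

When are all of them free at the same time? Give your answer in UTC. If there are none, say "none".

09:30-13:05

Nadia in UTC: 08:15-13:40, 13:45-13:55, 15:05-15:40 (add 4h to convert from UTC-4).
Jamal in UTC: 08:15-13:05, 14:30-16:00 (add 7h to convert from UTC-7).
Ben in UTC: 08:05-08:40, 09:10-14:20, 16:35-17:00 (add 6h to convert from UTC-6).
Dmitri in UTC: 09:30-14:10, 14:15-16:15 (add 6h to convert from UTC-6).
Sven in UTC: 08:50-15:05, 15:15-17:00.
Nadia ∩ Jamal: 08:15-13:05, 15:05-15:40.
Nadia ∩ Jamal ∩ Ben: 08:15-08:40, 09:10-13:05.
Nadia ∩ Jamal ∩ Ben ∩ Dmitri: 09:30-13:05.
Nadia ∩ Jamal ∩ Ben ∩ Dmitri ∩ Sven: 09:30-13:05.
So the common availability across everyone is 09:30-13:05.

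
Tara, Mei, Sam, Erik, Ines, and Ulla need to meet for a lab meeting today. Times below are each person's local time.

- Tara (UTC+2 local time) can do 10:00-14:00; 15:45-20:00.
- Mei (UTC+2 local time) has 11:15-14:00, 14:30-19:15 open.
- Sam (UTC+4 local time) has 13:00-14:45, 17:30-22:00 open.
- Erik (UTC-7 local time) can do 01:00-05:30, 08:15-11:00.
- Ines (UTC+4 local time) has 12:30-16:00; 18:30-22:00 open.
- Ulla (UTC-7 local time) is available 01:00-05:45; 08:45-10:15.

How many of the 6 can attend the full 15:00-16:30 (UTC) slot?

4

Tara in UTC: 08:00-12:00, 13:45-18:00 (subtract 2h to convert from UTC+2).
Mei in UTC: 09:15-12:00, 12:30-17:15 (subtract 2h to convert from UTC+2).
Sam in UTC: 09:00-10:45, 13:30-18:00 (subtract 4h to convert from UTC+4).
Erik in UTC: 08:00-12:30, 15:15-18:00 (add 7h to convert from UTC-7).
Ines in UTC: 08:30-12:00, 14:30-18:00 (subtract 4h to convert from UTC+4).
Ulla in UTC: 08:00-12:45, 15:45-17:15 (add 7h to convert from UTC-7).
Tara, Mei, Sam, and Ines can make the full 15:00-16:30 slot — that's 4.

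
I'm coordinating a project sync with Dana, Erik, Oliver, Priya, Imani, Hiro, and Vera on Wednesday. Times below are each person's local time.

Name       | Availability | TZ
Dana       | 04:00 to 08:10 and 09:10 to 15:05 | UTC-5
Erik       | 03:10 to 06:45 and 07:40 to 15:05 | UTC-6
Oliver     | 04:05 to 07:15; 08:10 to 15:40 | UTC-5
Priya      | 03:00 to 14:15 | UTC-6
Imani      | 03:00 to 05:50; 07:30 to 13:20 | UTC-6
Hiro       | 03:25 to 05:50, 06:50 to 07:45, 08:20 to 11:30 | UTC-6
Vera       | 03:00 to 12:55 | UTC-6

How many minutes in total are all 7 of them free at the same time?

Dana in UTC: 09:00-13:10, 14:10-20:05 (add 5h to convert from UTC-5).
Erik in UTC: 09:10-12:45, 13:40-21:05 (add 6h to convert from UTC-6).
Oliver in UTC: 09:05-12:15, 13:10-20:40 (add 5h to convert from UTC-5).
Priya in UTC: 09:00-20:15 (add 6h to convert from UTC-6).
Imani in UTC: 09:00-11:50, 13:30-19:20 (add 6h to convert from UTC-6).
Hiro in UTC: 09:25-11:50, 12:50-13:45, 14:20-17:30 (add 6h to convert from UTC-6).
Vera in UTC: 09:00-18:55 (add 6h to convert from UTC-6).
Dana ∩ Erik: 09:10-12:45, 14:10-20:05.
Dana ∩ Erik ∩ Oliver: 09:10-12:15, 14:10-20:05.
Dana ∩ Erik ∩ Oliver ∩ Priya: 09:10-12:15, 14:10-20:05.
Dana ∩ Erik ∩ Oliver ∩ Priya ∩ Imani: 09:10-11:50, 14:10-19:20.
Dana ∩ Erik ∩ Oliver ∩ Priya ∩ Imani ∩ Hiro: 09:25-11:50, 14:20-17:30.
Dana ∩ Erik ∩ Oliver ∩ Priya ∩ Imani ∩ Hiro ∩ Vera: 09:25-11:50, 14:20-17:30.
Summing the common windows: 145 + 190 = 335 minutes.

335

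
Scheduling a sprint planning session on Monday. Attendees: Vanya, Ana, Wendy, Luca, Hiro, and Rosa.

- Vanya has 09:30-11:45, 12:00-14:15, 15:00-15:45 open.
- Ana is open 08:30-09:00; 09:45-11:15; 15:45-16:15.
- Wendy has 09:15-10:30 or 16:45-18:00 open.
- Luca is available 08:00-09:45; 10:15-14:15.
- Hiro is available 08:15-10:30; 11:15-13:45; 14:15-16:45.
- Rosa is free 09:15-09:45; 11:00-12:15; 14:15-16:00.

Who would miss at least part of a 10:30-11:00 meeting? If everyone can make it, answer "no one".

Vanya: free for 10:30-11:00. Ana: free for 10:30-11:00. Wendy: not fully free for 10:30-11:00. Luca: free for 10:30-11:00. Hiro: not fully free for 10:30-11:00. Rosa: not fully free for 10:30-11:00.

Hiro, Rosa, Wendy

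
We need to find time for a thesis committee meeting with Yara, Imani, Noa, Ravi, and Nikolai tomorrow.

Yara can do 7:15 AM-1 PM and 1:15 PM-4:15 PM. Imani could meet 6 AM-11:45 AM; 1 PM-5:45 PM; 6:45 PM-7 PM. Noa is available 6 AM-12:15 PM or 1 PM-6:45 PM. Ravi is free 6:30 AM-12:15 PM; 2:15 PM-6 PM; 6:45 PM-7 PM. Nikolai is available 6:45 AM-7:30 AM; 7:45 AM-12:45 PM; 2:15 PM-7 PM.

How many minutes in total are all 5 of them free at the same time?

375

Yara ∩ Imani: 07:15-11:45, 13:15-16:15.
Yara ∩ Imani ∩ Noa: 07:15-11:45, 13:15-16:15.
Yara ∩ Imani ∩ Noa ∩ Ravi: 07:15-11:45, 14:15-16:15.
Yara ∩ Imani ∩ Noa ∩ Ravi ∩ Nikolai: 07:15-07:30, 07:45-11:45, 14:15-16:15.
Those are the intersection windows.
Summing the common windows: 15 + 240 + 120 = 375 minutes.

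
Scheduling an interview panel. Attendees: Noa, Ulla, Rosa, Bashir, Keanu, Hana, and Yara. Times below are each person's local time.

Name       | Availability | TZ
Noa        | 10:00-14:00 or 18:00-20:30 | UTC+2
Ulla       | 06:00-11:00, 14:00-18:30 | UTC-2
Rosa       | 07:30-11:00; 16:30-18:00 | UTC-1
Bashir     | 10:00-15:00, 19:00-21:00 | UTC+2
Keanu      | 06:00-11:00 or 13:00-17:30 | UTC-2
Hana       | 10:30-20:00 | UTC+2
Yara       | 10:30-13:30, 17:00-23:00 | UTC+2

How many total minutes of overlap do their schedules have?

210

Noa in UTC: 08:00-12:00, 16:00-18:30 (subtract 2h to convert from UTC+2).
Ulla in UTC: 08:00-13:00, 16:00-20:30 (add 2h to convert from UTC-2).
Rosa in UTC: 08:30-12:00, 17:30-19:00 (add 1h to convert from UTC-1).
Bashir in UTC: 08:00-13:00, 17:00-19:00 (subtract 2h to convert from UTC+2).
Keanu in UTC: 08:00-13:00, 15:00-19:30 (add 2h to convert from UTC-2).
Hana in UTC: 08:30-18:00 (subtract 2h to convert from UTC+2).
Yara in UTC: 08:30-11:30, 15:00-21:00 (subtract 2h to convert from UTC+2).
Noa ∩ Ulla: 08:00-12:00, 16:00-18:30.
Noa ∩ Ulla ∩ Rosa: 08:30-12:00, 17:30-18:30.
Noa ∩ Ulla ∩ Rosa ∩ Bashir: 08:30-12:00, 17:30-18:30.
Noa ∩ Ulla ∩ Rosa ∩ Bashir ∩ Keanu: 08:30-12:00, 17:30-18:30.
Noa ∩ Ulla ∩ Rosa ∩ Bashir ∩ Keanu ∩ Hana: 08:30-12:00, 17:30-18:00.
Noa ∩ Ulla ∩ Rosa ∩ Bashir ∩ Keanu ∩ Hana ∩ Yara: 08:30-11:30, 17:30-18:00.
Summing the common windows: 180 + 30 = 210 minutes.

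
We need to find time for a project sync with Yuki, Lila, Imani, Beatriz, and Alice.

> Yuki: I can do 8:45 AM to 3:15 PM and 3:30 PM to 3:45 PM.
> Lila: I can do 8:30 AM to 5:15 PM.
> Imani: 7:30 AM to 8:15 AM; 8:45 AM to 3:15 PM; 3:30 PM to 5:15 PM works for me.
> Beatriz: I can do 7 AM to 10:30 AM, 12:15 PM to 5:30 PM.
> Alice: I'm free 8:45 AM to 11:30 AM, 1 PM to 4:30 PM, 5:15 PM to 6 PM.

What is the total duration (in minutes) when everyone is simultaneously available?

255

Yuki ∩ Lila: 08:45-15:15, 15:30-15:45.
Yuki ∩ Lila ∩ Imani: 08:45-15:15, 15:30-15:45.
Yuki ∩ Lila ∩ Imani ∩ Beatriz: 08:45-10:30, 12:15-15:15, 15:30-15:45.
Yuki ∩ Lila ∩ Imani ∩ Beatriz ∩ Alice: 08:45-10:30, 13:00-15:15, 15:30-15:45.
So the common availability across everyone is 08:45-10:30, 13:00-15:15, 15:30-15:45.
Summing the common windows: 105 + 135 + 15 = 255 minutes.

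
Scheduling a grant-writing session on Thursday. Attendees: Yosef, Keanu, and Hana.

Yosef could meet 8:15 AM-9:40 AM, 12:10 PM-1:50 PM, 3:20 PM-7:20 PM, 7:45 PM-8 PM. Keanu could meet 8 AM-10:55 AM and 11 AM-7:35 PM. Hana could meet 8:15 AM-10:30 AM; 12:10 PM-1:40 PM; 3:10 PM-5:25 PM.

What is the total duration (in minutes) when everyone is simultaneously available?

300

Yosef ∩ Keanu: 08:15-09:40, 12:10-13:50, 15:20-19:20.
Yosef ∩ Keanu ∩ Hana: 08:15-09:40, 12:10-13:40, 15:20-17:25.
Summing the common windows: 85 + 90 + 125 = 300 minutes.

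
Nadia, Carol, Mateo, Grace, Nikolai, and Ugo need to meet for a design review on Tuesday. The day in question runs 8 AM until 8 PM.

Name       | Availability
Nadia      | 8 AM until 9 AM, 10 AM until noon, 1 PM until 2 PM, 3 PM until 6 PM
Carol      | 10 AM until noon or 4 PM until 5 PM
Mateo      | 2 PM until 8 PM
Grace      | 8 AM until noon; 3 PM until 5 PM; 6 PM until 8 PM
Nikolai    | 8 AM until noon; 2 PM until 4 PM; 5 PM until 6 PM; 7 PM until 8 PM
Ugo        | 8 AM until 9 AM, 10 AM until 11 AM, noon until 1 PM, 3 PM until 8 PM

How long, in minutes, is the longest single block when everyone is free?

0

Nadia ∩ Carol: 10:00-12:00, 16:00-17:00.
Nadia ∩ Carol ∩ Mateo: 16:00-17:00.
Nadia ∩ Carol ∩ Mateo ∩ Grace: 16:00-17:00.
Nadia ∩ Carol ∩ Mateo ∩ Grace ∩ Nikolai: ∅.
Nadia ∩ Carol ∩ Mateo ∩ Grace ∩ Nikolai ∩ Ugo: ∅.
There is no time when everyone is free.
No common window exists, so the longest block is 0 minutes.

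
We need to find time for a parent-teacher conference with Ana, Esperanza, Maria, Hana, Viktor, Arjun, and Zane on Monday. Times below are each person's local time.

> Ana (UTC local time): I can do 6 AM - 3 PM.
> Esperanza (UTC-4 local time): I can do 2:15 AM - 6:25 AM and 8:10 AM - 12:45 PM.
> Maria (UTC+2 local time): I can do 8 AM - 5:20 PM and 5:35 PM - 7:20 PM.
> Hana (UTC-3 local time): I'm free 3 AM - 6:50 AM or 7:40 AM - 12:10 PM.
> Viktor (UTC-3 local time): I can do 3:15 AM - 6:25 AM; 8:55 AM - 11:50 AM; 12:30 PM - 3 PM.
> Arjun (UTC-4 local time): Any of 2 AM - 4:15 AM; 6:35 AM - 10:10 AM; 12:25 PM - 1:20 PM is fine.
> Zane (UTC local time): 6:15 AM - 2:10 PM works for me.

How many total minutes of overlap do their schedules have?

240

Ana in UTC: 06:00-15:00.
Esperanza in UTC: 06:15-10:25, 12:10-16:45 (add 4h to convert from UTC-4).
Maria in UTC: 06:00-15:20, 15:35-17:20 (subtract 2h to convert from UTC+2).
Hana in UTC: 06:00-09:50, 10:40-15:10 (add 3h to convert from UTC-3).
Viktor in UTC: 06:15-09:25, 11:55-14:50, 15:30-18:00 (add 3h to convert from UTC-3).
Arjun in UTC: 06:00-08:15, 10:35-14:10, 16:25-17:20 (add 4h to convert from UTC-4).
Zane in UTC: 06:15-14:10.
Ana ∩ Esperanza: 06:15-10:25, 12:10-15:00.
Ana ∩ Esperanza ∩ Maria: 06:15-10:25, 12:10-15:00.
Ana ∩ Esperanza ∩ Maria ∩ Hana: 06:15-09:50, 12:10-15:00.
Ana ∩ Esperanza ∩ Maria ∩ Hana ∩ Viktor: 06:15-09:25, 12:10-14:50.
Ana ∩ Esperanza ∩ Maria ∩ Hana ∩ Viktor ∩ Arjun: 06:15-08:15, 12:10-14:10.
Ana ∩ Esperanza ∩ Maria ∩ Hana ∩ Viktor ∩ Arjun ∩ Zane: 06:15-08:15, 12:10-14:10.
Summing the common windows: 120 + 120 = 240 minutes.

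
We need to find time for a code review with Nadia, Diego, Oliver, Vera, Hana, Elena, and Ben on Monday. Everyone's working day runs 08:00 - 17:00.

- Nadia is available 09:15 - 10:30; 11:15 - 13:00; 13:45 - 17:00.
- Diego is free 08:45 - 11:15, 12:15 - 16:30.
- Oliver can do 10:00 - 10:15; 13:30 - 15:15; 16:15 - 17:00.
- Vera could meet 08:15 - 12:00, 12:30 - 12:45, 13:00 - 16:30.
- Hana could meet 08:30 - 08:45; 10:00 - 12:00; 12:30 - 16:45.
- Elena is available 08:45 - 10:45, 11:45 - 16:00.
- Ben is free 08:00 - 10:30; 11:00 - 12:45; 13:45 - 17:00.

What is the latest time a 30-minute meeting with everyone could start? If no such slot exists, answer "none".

14:45

Nadia ∩ Diego: 09:15-10:30, 12:15-13:00, 13:45-16:30.
Nadia ∩ Diego ∩ Oliver: 10:00-10:15, 13:45-15:15, 16:15-16:30.
Nadia ∩ Diego ∩ Oliver ∩ Vera: 10:00-10:15, 13:45-15:15, 16:15-16:30.
Nadia ∩ Diego ∩ Oliver ∩ Vera ∩ Hana: 10:00-10:15, 13:45-15:15, 16:15-16:30.
Nadia ∩ Diego ∩ Oliver ∩ Vera ∩ Hana ∩ Elena: 10:00-10:15, 13:45-15:15.
Nadia ∩ Diego ∩ Oliver ∩ Vera ∩ Hana ∩ Elena ∩ Ben: 10:00-10:15, 13:45-15:15.
Those are the intersection windows.
The last common window of at least 30 minutes is 13:45-15:15; a 30-minute meeting can start as late as 14:45 and still end by 15:15.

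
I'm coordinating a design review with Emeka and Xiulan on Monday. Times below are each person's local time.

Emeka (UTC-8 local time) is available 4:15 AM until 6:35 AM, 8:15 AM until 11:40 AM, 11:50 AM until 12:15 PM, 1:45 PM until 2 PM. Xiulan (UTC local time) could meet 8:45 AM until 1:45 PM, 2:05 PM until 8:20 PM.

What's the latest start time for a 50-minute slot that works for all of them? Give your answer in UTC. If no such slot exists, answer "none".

Emeka in UTC: 12:15-14:35, 16:15-19:40, 19:50-20:15, 21:45-22:00 (add 8h to convert from UTC-8).
Xiulan in UTC: 08:45-13:45, 14:05-20:20.
Emeka ∩ Xiulan: 12:15-13:45, 14:05-14:35, 16:15-19:40, 19:50-20:15.
The last common window of at least 50 minutes is 16:15-19:40; a 50-minute meeting can start as late as 18:50 and still end by 19:40.

18:50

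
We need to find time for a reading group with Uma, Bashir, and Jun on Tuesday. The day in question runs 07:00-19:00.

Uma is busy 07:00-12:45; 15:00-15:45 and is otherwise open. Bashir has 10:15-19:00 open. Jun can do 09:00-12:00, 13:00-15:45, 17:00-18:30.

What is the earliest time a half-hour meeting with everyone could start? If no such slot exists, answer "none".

Uma free: 12:45-15:00, 15:45-19:00 (invert busy blocks within the working day).
Bashir free: 10:15-19:00.
Jun free: 09:00-12:00, 13:00-15:45, 17:00-18:30.
Uma ∩ Bashir: 12:45-15:00, 15:45-19:00.
Uma ∩ Bashir ∩ Jun: 13:00-15:00, 17:00-18:30.
The first common window of at least 30 minutes is 13:00-15:00, so the earliest start is 13:00.

13:00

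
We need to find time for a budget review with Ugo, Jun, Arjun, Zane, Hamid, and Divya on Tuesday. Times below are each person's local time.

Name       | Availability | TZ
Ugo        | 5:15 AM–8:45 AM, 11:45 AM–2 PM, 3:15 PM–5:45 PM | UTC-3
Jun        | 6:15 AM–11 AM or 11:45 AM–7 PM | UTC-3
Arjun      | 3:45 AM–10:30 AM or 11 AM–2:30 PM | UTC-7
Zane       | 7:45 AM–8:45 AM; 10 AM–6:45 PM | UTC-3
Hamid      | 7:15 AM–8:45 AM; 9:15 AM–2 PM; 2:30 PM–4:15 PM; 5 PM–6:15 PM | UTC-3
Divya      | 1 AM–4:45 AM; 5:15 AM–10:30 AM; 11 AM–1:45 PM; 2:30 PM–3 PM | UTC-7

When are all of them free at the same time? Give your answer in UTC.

10:45-11:45, 14:45-17:00, 18:15-19:15, 20:00-20:45

Ugo in UTC: 08:15-11:45, 14:45-17:00, 18:15-20:45 (add 3h to convert from UTC-3).
Jun in UTC: 09:15-14:00, 14:45-22:00 (add 3h to convert from UTC-3).
Arjun in UTC: 10:45-17:30, 18:00-21:30 (add 7h to convert from UTC-7).
Zane in UTC: 10:45-11:45, 13:00-21:45 (add 3h to convert from UTC-3).
Hamid in UTC: 10:15-11:45, 12:15-17:00, 17:30-19:15, 20:00-21:15 (add 3h to convert from UTC-3).
Divya in UTC: 08:00-11:45, 12:15-17:30, 18:00-20:45, 21:30-22:00 (add 7h to convert from UTC-7).
Ugo ∩ Jun: 09:15-11:45, 14:45-17:00, 18:15-20:45.
Ugo ∩ Jun ∩ Arjun: 10:45-11:45, 14:45-17:00, 18:15-20:45.
Ugo ∩ Jun ∩ Arjun ∩ Zane: 10:45-11:45, 14:45-17:00, 18:15-20:45.
Ugo ∩ Jun ∩ Arjun ∩ Zane ∩ Hamid: 10:45-11:45, 14:45-17:00, 18:15-19:15, 20:00-20:45.
Ugo ∩ Jun ∩ Arjun ∩ Zane ∩ Hamid ∩ Divya: 10:45-11:45, 14:45-17:00, 18:15-19:15, 20:00-20:45.
So the common availability across everyone is 10:45-11:45, 14:45-17:00, 18:15-19:15, 20:00-20:45.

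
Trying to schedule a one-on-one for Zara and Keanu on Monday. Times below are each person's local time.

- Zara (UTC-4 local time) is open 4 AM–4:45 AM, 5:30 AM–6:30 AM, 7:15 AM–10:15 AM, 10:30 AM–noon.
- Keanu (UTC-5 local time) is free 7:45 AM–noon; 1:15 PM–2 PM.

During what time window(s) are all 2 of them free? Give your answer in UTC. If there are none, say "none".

Zara in UTC: 08:00-08:45, 09:30-10:30, 11:15-14:15, 14:30-16:00 (add 4h to convert from UTC-4).
Keanu in UTC: 12:45-17:00, 18:15-19:00 (add 5h to convert from UTC-5).
Zara ∩ Keanu: 12:45-14:15, 14:30-16:00.
So the common availability across everyone is 12:45-14:15, 14:30-16:00.

12:45-14:15, 14:30-16:00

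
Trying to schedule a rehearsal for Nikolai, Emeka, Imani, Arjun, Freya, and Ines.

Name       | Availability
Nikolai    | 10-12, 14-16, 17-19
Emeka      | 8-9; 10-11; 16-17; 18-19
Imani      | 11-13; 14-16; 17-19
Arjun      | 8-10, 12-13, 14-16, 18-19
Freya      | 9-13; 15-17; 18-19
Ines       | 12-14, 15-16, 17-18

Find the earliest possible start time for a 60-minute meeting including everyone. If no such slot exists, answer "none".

none

Nikolai ∩ Emeka: 10:00-11:00, 18:00-19:00.
Nikolai ∩ Emeka ∩ Imani: 18:00-19:00.
Nikolai ∩ Emeka ∩ Imani ∩ Arjun: 18:00-19:00.
Nikolai ∩ Emeka ∩ Imani ∩ Arjun ∩ Freya: 18:00-19:00.
Nikolai ∩ Emeka ∩ Imani ∩ Arjun ∩ Freya ∩ Ines: ∅.
There is no time when everyone is free.
No common window is at least 60 minutes long.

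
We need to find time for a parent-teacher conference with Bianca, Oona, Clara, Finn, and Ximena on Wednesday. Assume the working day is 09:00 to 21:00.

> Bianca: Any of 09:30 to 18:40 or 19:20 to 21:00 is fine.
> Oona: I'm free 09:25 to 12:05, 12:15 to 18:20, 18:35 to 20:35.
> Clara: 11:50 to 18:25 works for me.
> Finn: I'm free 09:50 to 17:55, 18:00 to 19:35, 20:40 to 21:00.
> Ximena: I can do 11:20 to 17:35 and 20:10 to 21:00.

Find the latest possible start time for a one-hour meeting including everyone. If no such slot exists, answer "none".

Bianca ∩ Oona: 09:30-12:05, 12:15-18:20, 18:35-18:40, 19:20-20:35.
Bianca ∩ Oona ∩ Clara: 11:50-12:05, 12:15-18:20.
Bianca ∩ Oona ∩ Clara ∩ Finn: 11:50-12:05, 12:15-17:55, 18:00-18:20.
Bianca ∩ Oona ∩ Clara ∩ Finn ∩ Ximena: 11:50-12:05, 12:15-17:35.
The last common window of at least 60 minutes is 12:15-17:35; a 60-minute meeting can start as late as 16:35 and still end by 17:35.

16:35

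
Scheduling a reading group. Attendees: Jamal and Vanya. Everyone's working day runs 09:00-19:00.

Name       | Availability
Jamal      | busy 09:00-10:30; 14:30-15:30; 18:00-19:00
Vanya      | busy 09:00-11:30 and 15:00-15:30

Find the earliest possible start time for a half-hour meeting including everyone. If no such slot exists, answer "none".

Jamal free: 10:30-14:30, 15:30-18:00 (invert busy blocks within the working day).
Vanya free: 11:30-15:00, 15:30-19:00 (invert busy blocks within the working day).
Jamal ∩ Vanya: 11:30-14:30, 15:30-18:00.
The first common window of at least 30 minutes is 11:30-14:30, so the earliest start is 11:30.

11:30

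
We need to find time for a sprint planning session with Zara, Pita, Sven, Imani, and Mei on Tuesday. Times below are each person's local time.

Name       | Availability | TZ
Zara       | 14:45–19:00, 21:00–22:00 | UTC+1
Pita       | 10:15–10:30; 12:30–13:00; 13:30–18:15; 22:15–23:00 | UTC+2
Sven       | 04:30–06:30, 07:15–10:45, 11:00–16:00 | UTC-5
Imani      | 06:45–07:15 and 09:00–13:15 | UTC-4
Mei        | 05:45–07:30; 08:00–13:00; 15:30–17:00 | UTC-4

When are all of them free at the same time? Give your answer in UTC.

13:45-15:45, 16:00-16:15

Zara in UTC: 13:45-18:00, 20:00-21:00 (subtract 1h to convert from UTC+1).
Pita in UTC: 08:15-08:30, 10:30-11:00, 11:30-16:15, 20:15-21:00 (subtract 2h to convert from UTC+2).
Sven in UTC: 09:30-11:30, 12:15-15:45, 16:00-21:00 (add 5h to convert from UTC-5).
Imani in UTC: 10:45-11:15, 13:00-17:15 (add 4h to convert from UTC-4).
Mei in UTC: 09:45-11:30, 12:00-17:00, 19:30-21:00 (add 4h to convert from UTC-4).
Zara ∩ Pita: 13:45-16:15, 20:15-21:00.
Zara ∩ Pita ∩ Sven: 13:45-15:45, 16:00-16:15, 20:15-21:00.
Zara ∩ Pita ∩ Sven ∩ Imani: 13:45-15:45, 16:00-16:15.
Zara ∩ Pita ∩ Sven ∩ Imani ∩ Mei: 13:45-15:45, 16:00-16:15.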